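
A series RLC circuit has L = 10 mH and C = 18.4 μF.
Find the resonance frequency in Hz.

Step 1 — Resonance condition Im(Z)=0 gives ω₀ = 1/√(LC).
Step 2 — ω₀ = 1/√(0.01·1.84e-05) = 2331 rad/s.
Step 3 — f₀ = ω₀/(2π) = 371 Hz.

f₀ = 371 Hz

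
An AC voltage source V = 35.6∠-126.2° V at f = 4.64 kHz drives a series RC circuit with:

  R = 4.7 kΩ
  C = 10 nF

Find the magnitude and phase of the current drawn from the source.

Step 1 — Angular frequency: ω = 2π·f = 2π·4640 = 2.915e+04 rad/s.
Step 2 — Component impedances:
  R: Z = R = 4700 Ω
  C: Z = 1/(jωC) = -j/(ω·C) = 0 - j3430 Ω
Step 3 — Series combination: Z_total = R + C = 4700 - j3430 Ω = 5819∠-36.1° Ω.
Step 4 — Source phasor: V = 35.6∠-126.2° V = -21.03 - j28.73 V.
Step 5 — Ohm's law: I = V / Z_total = (-21.03 - j28.73) / (4700 - j3430) = -8.33e-06 - j0.006118 A.
Step 6 — Convert to polar: |I| = 0.006118 A, ∠I = -90.1°.

I = 0.006118∠-90.1° A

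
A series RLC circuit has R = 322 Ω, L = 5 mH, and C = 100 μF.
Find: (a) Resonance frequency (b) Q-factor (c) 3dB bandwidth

Step 1 — Resonance: ω₀ = 1/√(LC) = 1/√(0.005·0.0001) = 1414 rad/s.
Step 2 — f₀ = ω₀/(2π) = 225.1 Hz.
Step 3 — Series Q: Q = ω₀L/R = 1414·0.005/322 = 0.02196.
Step 4 — Bandwidth: Δω = ω₀/Q = 6.44e+04 rad/s; BW = Δω/(2π) = 1.025e+04 Hz.

(a) f₀ = 225.1 Hz  (b) Q = 0.02196  (c) BW = 1.025e+04 Hz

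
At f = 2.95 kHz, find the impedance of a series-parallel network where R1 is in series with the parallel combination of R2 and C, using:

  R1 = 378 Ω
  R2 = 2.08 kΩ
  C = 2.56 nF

Step 1 — Angular frequency: ω = 2π·f = 2π·2950 = 1.854e+04 rad/s.
Step 2 — Component impedances:
  R1: Z = R = 378 Ω
  R2: Z = R = 2080 Ω
  C: Z = 1/(jωC) = -j/(ω·C) = 0 - j2.107e+04 Ω
Step 3 — Parallel branch: R2 || C = 1/(1/R2 + 1/C) = 2060 - j203.3 Ω.
Step 4 — Series with R1: Z_total = R1 + (R2 || C) = 2438 - j203.3 Ω = 2446∠-4.8° Ω.

Z = 2438 - j203.3 Ω = 2446∠-4.8° Ω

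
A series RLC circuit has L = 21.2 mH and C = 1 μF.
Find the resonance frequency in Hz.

Step 1 — Resonance condition Im(Z)=0 gives ω₀ = 1/√(LC).
Step 2 — ω₀ = 1/√(0.0212·1e-06) = 6868 rad/s.
Step 3 — f₀ = ω₀/(2π) = 1093 Hz.

f₀ = 1093 Hz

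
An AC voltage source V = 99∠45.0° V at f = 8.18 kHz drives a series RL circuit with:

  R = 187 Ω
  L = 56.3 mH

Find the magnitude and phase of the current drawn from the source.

Step 1 — Angular frequency: ω = 2π·f = 2π·8180 = 5.14e+04 rad/s.
Step 2 — Component impedances:
  R: Z = R = 187 Ω
  L: Z = jωL = j·5.14e+04·0.0563 = 0 + j2894 Ω
Step 3 — Series combination: Z_total = R + L = 187 + j2894 Ω = 2900∠86.3° Ω.
Step 4 — Source phasor: V = 99∠45.0° V = 70 + j70 V.
Step 5 — Ohm's law: I = V / Z_total = (70 + j70) / (187 + j2894) = 0.02565 - j0.02253 A.
Step 6 — Convert to polar: |I| = 0.03414 A, ∠I = -41.3°.

I = 0.03414∠-41.3° A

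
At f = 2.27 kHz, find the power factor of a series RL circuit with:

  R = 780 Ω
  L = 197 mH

Step 1 — Angular frequency: ω = 2π·f = 2π·2270 = 1.426e+04 rad/s.
Step 2 — Component impedances:
  R: Z = R = 780 Ω
  L: Z = jωL = j·1.426e+04·0.197 = 0 + j2810 Ω
Step 3 — Series combination: Z_total = R + L = 780 + j2810 Ω = 2916∠74.5° Ω.
Step 4 — Power factor: PF = cos(φ) = Re(Z)/|Z| = 780/2916 = 0.2675.
Step 5 — Type: Im(Z) = 2810 ⇒ lagging (phase φ = 74.5°).

PF = 0.2675 (lagging, φ = 74.5°)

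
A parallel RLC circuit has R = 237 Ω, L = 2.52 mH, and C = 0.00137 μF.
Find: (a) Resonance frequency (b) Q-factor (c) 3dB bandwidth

Step 1 — Resonance: ω₀ = 1/√(LC) = 1/√(0.00252·1.37e-09) = 5.382e+05 rad/s.
Step 2 — f₀ = ω₀/(2π) = 8.566e+04 Hz.
Step 3 — Parallel Q: Q = R/(ω₀L) = 237/(5.382e+05·0.00252) = 0.1747.
Step 4 — Bandwidth: Δω = ω₀/Q = 3.08e+06 rad/s; BW = Δω/(2π) = 4.902e+05 Hz.

(a) f₀ = 8.566e+04 Hz  (b) Q = 0.1747  (c) BW = 4.902e+05 Hz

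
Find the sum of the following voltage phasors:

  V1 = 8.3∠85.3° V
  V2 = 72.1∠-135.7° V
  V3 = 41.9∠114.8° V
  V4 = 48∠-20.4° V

Step 1 — Convert each phasor to rectangular form:
  V1 = 8.3·(cos(85.3°) + j·sin(85.3°)) = 0.6801 + j8.272 V
  V2 = 72.1·(cos(-135.7°) + j·sin(-135.7°)) = -51.6 - j50.36 V
  V3 = 41.9·(cos(114.8°) + j·sin(114.8°)) = -17.58 + j38.04 V
  V4 = 48·(cos(-20.4°) + j·sin(-20.4°)) = 44.99 - j16.73 V
Step 2 — Sum components: V_total = -23.51 - j20.78 V.
Step 3 — Convert to polar: |V_total| = 31.37 V, ∠V_total = -138.5°.

V_total = 31.37∠-138.5° V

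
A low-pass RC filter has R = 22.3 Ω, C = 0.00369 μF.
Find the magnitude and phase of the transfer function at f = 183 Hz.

Step 1 — Angular frequency: ω = 2π·183 = 1150 rad/s.
Step 2 — Transfer function: H(jω) = 1/(1 + jωRC).
Step 3 — Denominator: 1 + jωRC = 1 + j·1150·22.3·3.69e-09 = 1 + j9.462e-05.
Step 4 — H = 1 - j9.462e-05.
Step 5 — Magnitude: |H| = 1 (-0.0 dB); phase: φ = -0.0°.

|H| = 1 (-0.0 dB), φ = -0.0°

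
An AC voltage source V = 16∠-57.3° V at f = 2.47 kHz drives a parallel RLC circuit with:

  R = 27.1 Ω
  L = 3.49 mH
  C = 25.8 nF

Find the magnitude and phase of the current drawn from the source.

Step 1 — Angular frequency: ω = 2π·f = 2π·2470 = 1.552e+04 rad/s.
Step 2 — Component impedances:
  R: Z = R = 27.1 Ω
  L: Z = jωL = j·1.552e+04·0.00349 = 0 + j54.16 Ω
  C: Z = 1/(jωC) = -j/(ω·C) = 0 - j2497 Ω
Step 3 — Parallel combination: 1/Z_total = 1/R + 1/L + 1/C; Z_total = 21.86 + j10.7 Ω = 24.34∠26.1° Ω.
Step 4 — Source phasor: V = 16∠-57.3° V = 8.644 - j13.46 V.
Step 5 — Ohm's law: I = V / Z_total = (8.644 - j13.46) / (21.86 + j10.7) = 0.07577 - j0.653 A.
Step 6 — Convert to polar: |I| = 0.6573 A, ∠I = -83.4°.

I = 0.6573∠-83.4° A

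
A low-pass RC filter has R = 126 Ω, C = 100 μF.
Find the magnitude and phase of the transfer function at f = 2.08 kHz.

Step 1 — Angular frequency: ω = 2π·2080 = 1.307e+04 rad/s.
Step 2 — Transfer function: H(jω) = 1/(1 + jωRC).
Step 3 — Denominator: 1 + jωRC = 1 + j·1.307e+04·126·0.0001 = 1 + j164.7.
Step 4 — H = 3.688e-05 - j0.006073.
Step 5 — Magnitude: |H| = 0.006073 (-44.3 dB); phase: φ = -89.7°.

|H| = 0.006073 (-44.3 dB), φ = -89.7°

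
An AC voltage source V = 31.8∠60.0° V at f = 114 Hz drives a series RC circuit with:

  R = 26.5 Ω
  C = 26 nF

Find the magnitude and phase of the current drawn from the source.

Step 1 — Angular frequency: ω = 2π·f = 2π·114 = 716.3 rad/s.
Step 2 — Component impedances:
  R: Z = R = 26.5 Ω
  C: Z = 1/(jωC) = -j/(ω·C) = 0 - j5.37e+04 Ω
Step 3 — Series combination: Z_total = R + C = 26.5 - j5.37e+04 Ω = 5.37e+04∠-90.0° Ω.
Step 4 — Source phasor: V = 31.8∠60.0° V = 15.9 + j27.54 V.
Step 5 — Ohm's law: I = V / Z_total = (15.9 + j27.54) / (26.5 - j5.37e+04) = -0.0005127 + j0.0002964 A.
Step 6 — Convert to polar: |I| = 0.0005922 A, ∠I = 150.0°.

I = 0.0005922∠150.0° A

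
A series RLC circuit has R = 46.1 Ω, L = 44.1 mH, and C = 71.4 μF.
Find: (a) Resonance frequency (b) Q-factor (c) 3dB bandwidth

Step 1 — Resonance condition Im(Z)=0 gives ω₀ = 1/√(LC).
Step 2 — ω₀ = 1/√(0.0441·7.14e-05) = 563.5 rad/s.
Step 3 — f₀ = ω₀/(2π) = 89.69 Hz.
Step 4 — Series Q: Q = ω₀L/R = 563.5·0.0441/46.1 = 0.5391.
Step 5 — 3dB bandwidth: Δω = ω₀/Q = 1045 rad/s; BW = Δω/(2π) = 166.4 Hz.

(a) f₀ = 89.69 Hz  (b) Q = 0.5391  (c) BW = 166.4 Hz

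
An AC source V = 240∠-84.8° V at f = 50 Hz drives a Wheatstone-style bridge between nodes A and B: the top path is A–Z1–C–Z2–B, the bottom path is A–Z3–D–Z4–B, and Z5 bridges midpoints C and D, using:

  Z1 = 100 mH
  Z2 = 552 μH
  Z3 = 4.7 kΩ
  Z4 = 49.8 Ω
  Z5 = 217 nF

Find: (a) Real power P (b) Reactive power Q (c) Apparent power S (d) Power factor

Step 1 — Angular frequency: ω = 2π·f = 2π·50 = 314.2 rad/s.
Step 2 — Component impedances:
  Z1: Z = jωL = j·314.2·0.1 = 0 + j31.42 Ω
  Z2: Z = jωL = j·314.2·0.000552 = 0 + j0.1734 Ω
  Z3: Z = R = 4700 Ω
  Z4: Z = R = 49.8 Ω
  Z5: Z = 1/(jωC) = -j/(ω·C) = 0 - j1.467e+04 Ω
Step 3 — Bridge requires nodal analysis (the Z5 bridge couples midpoints C and D, so the two paths cannot be reduced to a simple series/parallel combination). Setting node B to ground and injecting 1 A at node A, the 3-node admittance system at A, C, D solves to V_A = Z_AB = 0.2101 + j31.59 Ω = 31.59∠89.6° Ω.
Step 4 — Source phasor: V = 240∠-84.8° V = 21.75 - j239 V.
Step 5 — Current: I = V / Z = -7.562 - j0.7389 A = 7.598∠-174.4° A.
Step 6 — Complex power: S = V·I* = 12.13 + j1823 VA.
Step 7 — Real power: P = Re(S) = 12.13 W.
Step 8 — Reactive power: Q = Im(S) = 1823 VAR.
Step 9 — Apparent power: |S| = 1823 VA.
Step 10 — Power factor: PF = P/|S| = 0.006651 (lagging).

(a) P = 12.13 W  (b) Q = 1823 VAR  (c) S = 1823 VA  (d) PF = 0.006651 (lagging)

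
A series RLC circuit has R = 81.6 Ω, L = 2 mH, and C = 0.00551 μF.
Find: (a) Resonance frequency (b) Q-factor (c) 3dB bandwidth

Step 1 — Resonance condition Im(Z)=0 gives ω₀ = 1/√(LC).
Step 2 — ω₀ = 1/√(0.002·5.51e-09) = 3.012e+05 rad/s.
Step 3 — f₀ = ω₀/(2π) = 4.794e+04 Hz.
Step 4 — Series Q: Q = ω₀L/R = 3.012e+05·0.002/81.6 = 7.383.
Step 5 — 3dB bandwidth: Δω = ω₀/Q = 4.08e+04 rad/s; BW = Δω/(2π) = 6494 Hz.

(a) f₀ = 4.794e+04 Hz  (b) Q = 7.383  (c) BW = 6494 Hz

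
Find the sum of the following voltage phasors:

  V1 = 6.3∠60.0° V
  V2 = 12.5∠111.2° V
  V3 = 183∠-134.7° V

Step 1 — Convert each phasor to rectangular form:
  V1 = 6.3·(cos(60.0°) + j·sin(60.0°)) = 3.15 + j5.456 V
  V2 = 12.5·(cos(111.2°) + j·sin(111.2°)) = -4.52 + j11.65 V
  V3 = 183·(cos(-134.7°) + j·sin(-134.7°)) = -128.7 - j130.1 V
Step 2 — Sum components: V_total = -130.1 - j113 V.
Step 3 — Convert to polar: |V_total| = 172.3 V, ∠V_total = -139.0°.

V_total = 172.3∠-139.0° V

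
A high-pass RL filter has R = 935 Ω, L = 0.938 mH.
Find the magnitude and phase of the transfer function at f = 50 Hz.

Step 1 — Angular frequency: ω = 2π·50 = 314.2 rad/s.
Step 2 — Transfer function: H(jω) = jωL/(R + jωL).
Step 3 — Numerator jωL = j·0.2947; denominator R + jωL = 935 + j0.2947.
Step 4 — H = 9.933e-08 + j0.0003152.
Step 5 — Magnitude: |H| = 0.0003152 (-70.0 dB); phase: φ = 90.0°.

|H| = 0.0003152 (-70.0 dB), φ = 90.0°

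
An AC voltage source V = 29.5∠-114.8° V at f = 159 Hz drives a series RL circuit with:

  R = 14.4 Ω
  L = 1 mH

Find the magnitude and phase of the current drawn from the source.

Step 1 — Angular frequency: ω = 2π·f = 2π·159 = 999 rad/s.
Step 2 — Component impedances:
  R: Z = R = 14.4 Ω
  L: Z = jωL = j·999·0.001 = 0 + j0.999 Ω
Step 3 — Series combination: Z_total = R + L = 14.4 + j0.999 Ω = 14.43∠4.0° Ω.
Step 4 — Source phasor: V = 29.5∠-114.8° V = -12.37 - j26.78 V.
Step 5 — Ohm's law: I = V / Z_total = (-12.37 - j26.78) / (14.4 + j0.999) = -0.9836 - j1.791 A.
Step 6 — Convert to polar: |I| = 2.044 A, ∠I = -118.8°.

I = 2.044∠-118.8° A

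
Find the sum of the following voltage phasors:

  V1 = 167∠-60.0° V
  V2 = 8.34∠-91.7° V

Step 1 — Convert each phasor to rectangular form:
  V1 = 167·(cos(-60.0°) + j·sin(-60.0°)) = 83.5 - j144.6 V
  V2 = 8.34·(cos(-91.7°) + j·sin(-91.7°)) = -0.2474 - j8.336 V
Step 2 — Sum components: V_total = 83.25 - j153 V.
Step 3 — Convert to polar: |V_total| = 174.2 V, ∠V_total = -61.4°.

V_total = 174.2∠-61.4° V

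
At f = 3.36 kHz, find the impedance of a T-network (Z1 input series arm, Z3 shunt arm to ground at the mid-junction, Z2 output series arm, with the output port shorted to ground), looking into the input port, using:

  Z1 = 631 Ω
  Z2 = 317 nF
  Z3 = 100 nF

Step 1 — Angular frequency: ω = 2π·f = 2π·3360 = 2.111e+04 rad/s.
Step 2 — Component impedances:
  Z1: Z = R = 631 Ω
  Z2: Z = 1/(jωC) = -j/(ω·C) = 0 - j149.4 Ω
  Z3: Z = 1/(jωC) = -j/(ω·C) = 0 - j473.7 Ω
Step 3 — With the output port shorted to ground, the output series arm Z2 runs from the junction to ground; the shunt arm Z3 also runs from the junction to ground. They appear in parallel: Z3 || Z2 = 0 - j113.6 Ω.
Step 4 — Series with input arm Z1: Z_in = Z1 + (Z3 || Z2) = 631 - j113.6 Ω = 641.1∠-10.2° Ω.

Z = 631 - j113.6 Ω = 641.1∠-10.2° Ω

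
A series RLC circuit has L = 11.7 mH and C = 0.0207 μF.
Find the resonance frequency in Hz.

Step 1 — Resonance condition Im(Z)=0 gives ω₀ = 1/√(LC).
Step 2 — ω₀ = 1/√(0.0117·2.07e-08) = 6.426e+04 rad/s.
Step 3 — f₀ = ω₀/(2π) = 1.023e+04 Hz.

f₀ = 1.023e+04 Hz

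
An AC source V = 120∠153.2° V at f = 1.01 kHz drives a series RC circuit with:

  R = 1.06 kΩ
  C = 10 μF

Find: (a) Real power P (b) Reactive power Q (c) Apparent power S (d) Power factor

Step 1 — Angular frequency: ω = 2π·f = 2π·1010 = 6346 rad/s.
Step 2 — Component impedances:
  R: Z = R = 1060 Ω
  C: Z = 1/(jωC) = -j/(ω·C) = 0 - j15.76 Ω
Step 3 — Series combination: Z_total = R + C = 1060 - j15.76 Ω = 1060∠-0.9° Ω.
Step 4 — Source phasor: V = 120∠153.2° V = -107.1 + j54.11 V.
Step 5 — Current: I = V / Z = -0.1018 + j0.04953 A = 0.1132∠154.1° A.
Step 6 — Complex power: S = V·I* = 13.58 - j0.2019 VA.
Step 7 — Real power: P = Re(S) = 13.58 W.
Step 8 — Reactive power: Q = Im(S) = -0.2019 VAR.
Step 9 — Apparent power: |S| = 13.58 VA.
Step 10 — Power factor: PF = P/|S| = 0.9999 (leading).

(a) P = 13.58 W  (b) Q = -0.2019 VAR  (c) S = 13.58 VA  (d) PF = 0.9999 (leading)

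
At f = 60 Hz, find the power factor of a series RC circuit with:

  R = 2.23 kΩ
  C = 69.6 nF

Step 1 — Angular frequency: ω = 2π·f = 2π·60 = 377 rad/s.
Step 2 — Component impedances:
  R: Z = R = 2230 Ω
  C: Z = 1/(jωC) = -j/(ω·C) = 0 - j3.811e+04 Ω
Step 3 — Series combination: Z_total = R + C = 2230 - j3.811e+04 Ω = 3.818e+04∠-86.7° Ω.
Step 4 — Power factor: PF = cos(φ) = Re(Z)/|Z| = 2230/3.818e+04 = 0.05841.
Step 5 — Type: Im(Z) = -3.811e+04 ⇒ leading (phase φ = -86.7°).

PF = 0.05841 (leading, φ = -86.7°)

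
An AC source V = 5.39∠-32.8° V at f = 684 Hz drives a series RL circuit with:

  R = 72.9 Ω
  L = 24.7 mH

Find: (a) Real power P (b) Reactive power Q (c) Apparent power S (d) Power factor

Step 1 — Angular frequency: ω = 2π·f = 2π·684 = 4298 rad/s.
Step 2 — Component impedances:
  R: Z = R = 72.9 Ω
  L: Z = jωL = j·4298·0.0247 = 0 + j106.2 Ω
Step 3 — Series combination: Z_total = R + L = 72.9 + j106.2 Ω = 128.8∠55.5° Ω.
Step 4 — Source phasor: V = 5.39∠-32.8° V = 4.531 - j2.92 V.
Step 5 — Current: I = V / Z = 0.001226 - j0.04184 A = 0.04186∠-88.3° A.
Step 6 — Complex power: S = V·I* = 0.1277 + j0.186 VA.
Step 7 — Real power: P = Re(S) = 0.1277 W.
Step 8 — Reactive power: Q = Im(S) = 0.186 VAR.
Step 9 — Apparent power: |S| = 0.2256 VA.
Step 10 — Power factor: PF = P/|S| = 0.5661 (lagging).

(a) P = 0.1277 W  (b) Q = 0.186 VAR  (c) S = 0.2256 VA  (d) PF = 0.5661 (lagging)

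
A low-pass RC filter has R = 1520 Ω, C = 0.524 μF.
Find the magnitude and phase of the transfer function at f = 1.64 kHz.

Step 1 — Angular frequency: ω = 2π·1640 = 1.03e+04 rad/s.
Step 2 — Transfer function: H(jω) = 1/(1 + jωRC).
Step 3 — Denominator: 1 + jωRC = 1 + j·1.03e+04·1520·5.24e-07 = 1 + j8.207.
Step 4 — H = 0.01463 - j0.1201.
Step 5 — Magnitude: |H| = 0.1209 (-18.3 dB); phase: φ = -83.1°.

|H| = 0.1209 (-18.3 dB), φ = -83.1°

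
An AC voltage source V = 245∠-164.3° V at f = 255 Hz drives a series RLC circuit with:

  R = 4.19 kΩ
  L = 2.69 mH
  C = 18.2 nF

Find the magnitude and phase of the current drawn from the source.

Step 1 — Angular frequency: ω = 2π·f = 2π·255 = 1602 rad/s.
Step 2 — Component impedances:
  R: Z = R = 4190 Ω
  L: Z = jωL = j·1602·0.00269 = 0 + j4.31 Ω
  C: Z = 1/(jωC) = -j/(ω·C) = 0 - j3.429e+04 Ω
Step 3 — Series combination: Z_total = R + L + C = 4190 - j3.429e+04 Ω = 3.454e+04∠-83.0° Ω.
Step 4 — Source phasor: V = 245∠-164.3° V = -235.9 - j66.3 V.
Step 5 — Ohm's law: I = V / Z_total = (-235.9 - j66.3) / (4190 - j3.429e+04) = 0.001077 - j0.00701 A.
Step 6 — Convert to polar: |I| = 0.007092 A, ∠I = -81.3°.

I = 0.007092∠-81.3° A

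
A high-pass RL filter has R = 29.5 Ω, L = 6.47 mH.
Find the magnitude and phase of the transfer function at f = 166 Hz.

Step 1 — Angular frequency: ω = 2π·166 = 1043 rad/s.
Step 2 — Transfer function: H(jω) = jωL/(R + jωL).
Step 3 — Numerator jωL = j·6.748; denominator R + jωL = 29.5 + j6.748.
Step 4 — H = 0.04973 + j0.2174.
Step 5 — Magnitude: |H| = 0.223 (-13.0 dB); phase: φ = 77.1°.

|H| = 0.223 (-13.0 dB), φ = 77.1°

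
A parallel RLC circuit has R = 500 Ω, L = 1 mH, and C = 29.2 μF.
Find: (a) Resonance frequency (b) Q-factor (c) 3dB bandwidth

Step 1 — Resonance: ω₀ = 1/√(LC) = 1/√(0.001·2.92e-05) = 5852 rad/s.
Step 2 — f₀ = ω₀/(2π) = 931.4 Hz.
Step 3 — Parallel Q: Q = R/(ω₀L) = 500/(5852·0.001) = 85.44.
Step 4 — Bandwidth: Δω = ω₀/Q = 68.49 rad/s; BW = Δω/(2π) = 10.9 Hz.

(a) f₀ = 931.4 Hz  (b) Q = 85.44  (c) BW = 10.9 Hz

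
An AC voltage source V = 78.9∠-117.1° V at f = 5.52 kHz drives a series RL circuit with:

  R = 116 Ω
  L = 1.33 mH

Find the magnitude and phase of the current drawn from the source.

Step 1 — Angular frequency: ω = 2π·f = 2π·5520 = 3.468e+04 rad/s.
Step 2 — Component impedances:
  R: Z = R = 116 Ω
  L: Z = jωL = j·3.468e+04·0.00133 = 0 + j46.13 Ω
Step 3 — Series combination: Z_total = R + L = 116 + j46.13 Ω = 124.8∠21.7° Ω.
Step 4 — Source phasor: V = 78.9∠-117.1° V = -35.94 - j70.24 V.
Step 5 — Ohm's law: I = V / Z_total = (-35.94 - j70.24) / (116 + j46.13) = -0.4754 - j0.4164 A.
Step 6 — Convert to polar: |I| = 0.632 A, ∠I = -138.8°.

I = 0.632∠-138.8° A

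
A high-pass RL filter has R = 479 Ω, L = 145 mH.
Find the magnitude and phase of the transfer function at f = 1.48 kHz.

Step 1 — Angular frequency: ω = 2π·1480 = 9299 rad/s.
Step 2 — Transfer function: H(jω) = jωL/(R + jωL).
Step 3 — Numerator jωL = j·1348; denominator R + jωL = 479 + j1348.
Step 4 — H = 0.8879 + j0.3154.
Step 5 — Magnitude: |H| = 0.9423 (-0.5 dB); phase: φ = 19.6°.

|H| = 0.9423 (-0.5 dB), φ = 19.6°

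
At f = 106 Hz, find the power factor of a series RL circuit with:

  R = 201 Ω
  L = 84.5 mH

Step 1 — Angular frequency: ω = 2π·f = 2π·106 = 666 rad/s.
Step 2 — Component impedances:
  R: Z = R = 201 Ω
  L: Z = jωL = j·666·0.0845 = 0 + j56.28 Ω
Step 3 — Series combination: Z_total = R + L = 201 + j56.28 Ω = 208.7∠15.6° Ω.
Step 4 — Power factor: PF = cos(φ) = Re(Z)/|Z| = 201/208.73 = 0.963.
Step 5 — Type: Im(Z) = 56.28 ⇒ lagging (phase φ = 15.6°).

PF = 0.963 (lagging, φ = 15.6°)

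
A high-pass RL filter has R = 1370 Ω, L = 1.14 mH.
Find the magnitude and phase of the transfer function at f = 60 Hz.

Step 1 — Angular frequency: ω = 2π·60 = 377 rad/s.
Step 2 — Transfer function: H(jω) = jωL/(R + jωL).
Step 3 — Numerator jωL = j·0.4298; denominator R + jωL = 1370 + j0.4298.
Step 4 — H = 9.841e-08 + j0.0003137.
Step 5 — Magnitude: |H| = 0.0003137 (-70.1 dB); phase: φ = 90.0°.

|H| = 0.0003137 (-70.1 dB), φ = 90.0°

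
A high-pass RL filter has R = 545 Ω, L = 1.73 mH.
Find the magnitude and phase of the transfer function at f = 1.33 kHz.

Step 1 — Angular frequency: ω = 2π·1330 = 8357 rad/s.
Step 2 — Transfer function: H(jω) = jωL/(R + jωL).
Step 3 — Numerator jωL = j·14.46; denominator R + jωL = 545 + j14.46.
Step 4 — H = 0.0007032 + j0.02651.
Step 5 — Magnitude: |H| = 0.02652 (-31.5 dB); phase: φ = 88.5°.

|H| = 0.02652 (-31.5 dB), φ = 88.5°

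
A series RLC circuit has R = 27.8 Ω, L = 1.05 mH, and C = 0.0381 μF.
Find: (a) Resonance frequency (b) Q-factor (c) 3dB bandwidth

Step 1 — Resonance: ω₀ = 1/√(LC) = 1/√(0.00105·3.81e-08) = 1.581e+05 rad/s.
Step 2 — f₀ = ω₀/(2π) = 2.516e+04 Hz.
Step 3 — Series Q: Q = ω₀L/R = 1.581e+05·0.00105/27.8 = 5.972.
Step 4 — Bandwidth: Δω = ω₀/Q = 2.648e+04 rad/s; BW = Δω/(2π) = 4214 Hz.

(a) f₀ = 2.516e+04 Hz  (b) Q = 5.972  (c) BW = 4214 Hz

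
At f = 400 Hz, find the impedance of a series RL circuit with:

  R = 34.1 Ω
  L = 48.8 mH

Step 1 — Angular frequency: ω = 2π·f = 2π·400 = 2513 rad/s.
Step 2 — Component impedances:
  R: Z = R = 34.1 Ω
  L: Z = jωL = j·2513·0.0488 = 0 + j122.6 Ω
Step 3 — Series combination: Z_total = R + L = 34.1 + j122.6 Ω = 127.3∠74.5° Ω.

Z = 34.1 + j122.6 Ω = 127.3∠74.5° Ω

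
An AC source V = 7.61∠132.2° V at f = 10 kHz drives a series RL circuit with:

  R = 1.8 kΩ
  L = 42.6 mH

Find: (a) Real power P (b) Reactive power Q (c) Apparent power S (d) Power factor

Step 1 — Angular frequency: ω = 2π·f = 2π·1e+04 = 6.283e+04 rad/s.
Step 2 — Component impedances:
  R: Z = R = 1800 Ω
  L: Z = jωL = j·6.283e+04·0.0426 = 0 + j2677 Ω
Step 3 — Series combination: Z_total = R + L = 1800 + j2677 Ω = 3226∠56.1° Ω.
Step 4 — Source phasor: V = 7.61∠132.2° V = -5.112 + j5.638 V.
Step 5 — Current: I = V / Z = 0.000566 + j0.00229 A = 0.002359∠76.1° A.
Step 6 — Complex power: S = V·I* = 0.01002 + j0.0149 VA.
Step 7 — Real power: P = Re(S) = 0.01002 W.
Step 8 — Reactive power: Q = Im(S) = 0.0149 VAR.
Step 9 — Apparent power: |S| = 0.01795 VA.
Step 10 — Power factor: PF = P/|S| = 0.558 (lagging).

(a) P = 0.01002 W  (b) Q = 0.0149 VAR  (c) S = 0.01795 VA  (d) PF = 0.558 (lagging)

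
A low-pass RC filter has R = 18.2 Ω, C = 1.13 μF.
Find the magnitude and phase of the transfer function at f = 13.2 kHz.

Step 1 — Angular frequency: ω = 2π·1.32e+04 = 8.294e+04 rad/s.
Step 2 — Transfer function: H(jω) = 1/(1 + jωRC).
Step 3 — Denominator: 1 + jωRC = 1 + j·8.294e+04·18.2·1.13e-06 = 1 + j1.706.
Step 4 — H = 0.2558 - j0.4363.
Step 5 — Magnitude: |H| = 0.5058 (-5.9 dB); phase: φ = -59.6°.

|H| = 0.5058 (-5.9 dB), φ = -59.6°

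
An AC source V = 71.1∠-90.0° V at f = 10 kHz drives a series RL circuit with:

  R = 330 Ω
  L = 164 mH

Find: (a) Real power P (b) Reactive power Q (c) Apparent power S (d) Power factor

Step 1 — Angular frequency: ω = 2π·f = 2π·1e+04 = 6.283e+04 rad/s.
Step 2 — Component impedances:
  R: Z = R = 330 Ω
  L: Z = jωL = j·6.283e+04·0.164 = 0 + j1.03e+04 Ω
Step 3 — Series combination: Z_total = R + L = 330 + j1.03e+04 Ω = 1.031e+04∠88.2° Ω.
Step 4 — Source phasor: V = 71.1∠-90.0° V = 0 - j71.1 V.
Step 5 — Current: I = V / Z = -0.006893 - j0.0002207 A = 0.006896∠-178.2° A.
Step 6 — Complex power: S = V·I* = 0.01569 + j0.4901 VA.
Step 7 — Real power: P = Re(S) = 0.01569 W.
Step 8 — Reactive power: Q = Im(S) = 0.4901 VAR.
Step 9 — Apparent power: |S| = 0.4903 VA.
Step 10 — Power factor: PF = P/|S| = 0.03201 (lagging).

(a) P = 0.01569 W  (b) Q = 0.4901 VAR  (c) S = 0.4903 VA  (d) PF = 0.03201 (lagging)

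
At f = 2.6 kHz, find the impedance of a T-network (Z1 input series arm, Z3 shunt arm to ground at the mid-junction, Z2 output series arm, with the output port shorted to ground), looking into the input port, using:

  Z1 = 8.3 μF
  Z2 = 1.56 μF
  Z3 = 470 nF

Step 1 — Angular frequency: ω = 2π·f = 2π·2600 = 1.634e+04 rad/s.
Step 2 — Component impedances:
  Z1: Z = 1/(jωC) = -j/(ω·C) = 0 - j7.375 Ω
  Z2: Z = 1/(jωC) = -j/(ω·C) = 0 - j39.24 Ω
  Z3: Z = 1/(jωC) = -j/(ω·C) = 0 - j130.2 Ω
Step 3 — With the output port shorted to ground, the output series arm Z2 runs from the junction to ground; the shunt arm Z3 also runs from the junction to ground. They appear in parallel: Z3 || Z2 = 0 - j30.15 Ω.
Step 4 — Series with input arm Z1: Z_in = Z1 + (Z3 || Z2) = 0 - j37.53 Ω = 37.53∠-90.0° Ω.

Z = 0 - j37.53 Ω = 37.53∠-90.0° Ω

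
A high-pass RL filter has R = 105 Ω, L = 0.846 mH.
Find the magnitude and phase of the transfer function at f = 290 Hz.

Step 1 — Angular frequency: ω = 2π·290 = 1822 rad/s.
Step 2 — Transfer function: H(jω) = jωL/(R + jωL).
Step 3 — Numerator jωL = j·1.542; denominator R + jωL = 105 + j1.542.
Step 4 — H = 0.0002155 + j0.01468.
Step 5 — Magnitude: |H| = 0.01468 (-36.7 dB); phase: φ = 89.2°.

|H| = 0.01468 (-36.7 dB), φ = 89.2°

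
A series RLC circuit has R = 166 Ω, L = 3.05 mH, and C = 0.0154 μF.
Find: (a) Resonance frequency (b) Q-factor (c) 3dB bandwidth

Step 1 — Resonance: ω₀ = 1/√(LC) = 1/√(0.00305·1.54e-08) = 1.459e+05 rad/s.
Step 2 — f₀ = ω₀/(2π) = 2.322e+04 Hz.
Step 3 — Series Q: Q = ω₀L/R = 1.459e+05·0.00305/166 = 2.681.
Step 4 — Bandwidth: Δω = ω₀/Q = 5.443e+04 rad/s; BW = Δω/(2π) = 8662 Hz.

(a) f₀ = 2.322e+04 Hz  (b) Q = 2.681  (c) BW = 8662 Hz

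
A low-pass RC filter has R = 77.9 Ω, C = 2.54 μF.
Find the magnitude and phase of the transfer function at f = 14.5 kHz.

Step 1 — Angular frequency: ω = 2π·1.45e+04 = 9.111e+04 rad/s.
Step 2 — Transfer function: H(jω) = 1/(1 + jωRC).
Step 3 — Denominator: 1 + jωRC = 1 + j·9.111e+04·77.9·2.54e-06 = 1 + j18.03.
Step 4 — H = 0.003068 - j0.0553.
Step 5 — Magnitude: |H| = 0.05539 (-25.1 dB); phase: φ = -86.8°.

|H| = 0.05539 (-25.1 dB), φ = -86.8°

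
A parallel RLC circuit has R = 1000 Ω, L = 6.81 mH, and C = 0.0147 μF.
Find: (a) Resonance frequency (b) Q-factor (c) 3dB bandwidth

Step 1 — Resonance: ω₀ = 1/√(LC) = 1/√(0.00681·1.47e-08) = 9.995e+04 rad/s.
Step 2 — f₀ = ω₀/(2π) = 1.591e+04 Hz.
Step 3 — Parallel Q: Q = R/(ω₀L) = 1000/(9.995e+04·0.00681) = 1.469.
Step 4 — Bandwidth: Δω = ω₀/Q = 6.803e+04 rad/s; BW = Δω/(2π) = 1.083e+04 Hz.

(a) f₀ = 1.591e+04 Hz  (b) Q = 1.469  (c) BW = 1.083e+04 Hz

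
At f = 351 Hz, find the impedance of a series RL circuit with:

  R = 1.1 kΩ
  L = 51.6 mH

Step 1 — Angular frequency: ω = 2π·f = 2π·351 = 2205 rad/s.
Step 2 — Component impedances:
  R: Z = R = 1100 Ω
  L: Z = jωL = j·2205·0.0516 = 0 + j113.8 Ω
Step 3 — Series combination: Z_total = R + L = 1100 + j113.8 Ω = 1106∠5.9° Ω.

Z = 1100 + j113.8 Ω = 1106∠5.9° Ω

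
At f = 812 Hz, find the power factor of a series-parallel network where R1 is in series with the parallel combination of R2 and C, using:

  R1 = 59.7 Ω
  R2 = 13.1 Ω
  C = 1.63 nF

Step 1 — Angular frequency: ω = 2π·f = 2π·812 = 5102 rad/s.
Step 2 — Component impedances:
  R1: Z = R = 59.7 Ω
  R2: Z = R = 13.1 Ω
  C: Z = 1/(jωC) = -j/(ω·C) = 0 - j1.202e+05 Ω
Step 3 — Parallel branch: R2 || C = 1/(1/R2 + 1/C) = 13.1 - j0.001427 Ω.
Step 4 — Series with R1: Z_total = R1 + (R2 || C) = 72.8 - j0.001427 Ω = 72.8∠-0.0° Ω.
Step 5 — Power factor: PF = cos(φ) = Re(Z)/|Z| = 72.8/72.8 = 1.
Step 6 — Type: Im(Z) = -0.001427 ⇒ leading (phase φ = -0.0°).

PF = 1 (leading, φ = -0.0°)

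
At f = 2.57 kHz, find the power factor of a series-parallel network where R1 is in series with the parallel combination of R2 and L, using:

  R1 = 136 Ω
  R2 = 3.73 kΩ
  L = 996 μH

Step 1 — Angular frequency: ω = 2π·f = 2π·2570 = 1.615e+04 rad/s.
Step 2 — Component impedances:
  R1: Z = R = 136 Ω
  R2: Z = R = 3730 Ω
  L: Z = jωL = j·1.615e+04·0.000996 = 0 + j16.08 Ω
Step 3 — Parallel branch: R2 || L = 1/(1/R2 + 1/L) = 0.06935 + j16.08 Ω.
Step 4 — Series with R1: Z_total = R1 + (R2 || L) = 136.1 + j16.08 Ω = 137∠6.7° Ω.
Step 5 — Power factor: PF = cos(φ) = Re(Z)/|Z| = 136.07/137.02 = 0.9931.
Step 6 — Type: Im(Z) = 16.08 ⇒ lagging (phase φ = 6.7°).

PF = 0.9931 (lagging, φ = 6.7°)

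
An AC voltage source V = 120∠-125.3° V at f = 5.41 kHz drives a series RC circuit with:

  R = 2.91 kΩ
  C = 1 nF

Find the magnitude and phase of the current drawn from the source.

Step 1 — Angular frequency: ω = 2π·f = 2π·5410 = 3.399e+04 rad/s.
Step 2 — Component impedances:
  R: Z = R = 2910 Ω
  C: Z = 1/(jωC) = -j/(ω·C) = 0 - j2.942e+04 Ω
Step 3 — Series combination: Z_total = R + C = 2910 - j2.942e+04 Ω = 2.956e+04∠-84.4° Ω.
Step 4 — Source phasor: V = 120∠-125.3° V = -69.34 - j97.94 V.
Step 5 — Ohm's law: I = V / Z_total = (-69.34 - j97.94) / (2910 - j2.942e+04) = 0.003066 - j0.00266 A.
Step 6 — Convert to polar: |I| = 0.004059 A, ∠I = -40.9°.

I = 0.004059∠-40.9° A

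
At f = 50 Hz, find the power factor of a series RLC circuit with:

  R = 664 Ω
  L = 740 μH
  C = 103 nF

Step 1 — Angular frequency: ω = 2π·f = 2π·50 = 314.2 rad/s.
Step 2 — Component impedances:
  R: Z = R = 664 Ω
  L: Z = jωL = j·314.2·0.00074 = 0 + j0.2325 Ω
  C: Z = 1/(jωC) = -j/(ω·C) = 0 - j3.09e+04 Ω
Step 3 — Series combination: Z_total = R + L + C = 664 - j3.09e+04 Ω = 3.091e+04∠-88.8° Ω.
Step 4 — Power factor: PF = cos(φ) = Re(Z)/|Z| = 664/3.091e+04 = 0.02148.
Step 5 — Type: Im(Z) = -3.09e+04 ⇒ leading (phase φ = -88.8°).

PF = 0.02148 (leading, φ = -88.8°)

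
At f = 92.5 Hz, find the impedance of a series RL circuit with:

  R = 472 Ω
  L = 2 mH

Step 1 — Angular frequency: ω = 2π·f = 2π·92.5 = 581.2 rad/s.
Step 2 — Component impedances:
  R: Z = R = 472 Ω
  L: Z = jωL = j·581.2·0.002 = 0 + j1.162 Ω
Step 3 — Series combination: Z_total = R + L = 472 + j1.162 Ω = 472∠0.1° Ω.

Z = 472 + j1.162 Ω = 472∠0.1° Ω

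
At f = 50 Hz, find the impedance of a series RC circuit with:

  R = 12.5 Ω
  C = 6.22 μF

Step 1 — Angular frequency: ω = 2π·f = 2π·50 = 314.2 rad/s.
Step 2 — Component impedances:
  R: Z = R = 12.5 Ω
  C: Z = 1/(jωC) = -j/(ω·C) = 0 - j511.8 Ω
Step 3 — Series combination: Z_total = R + C = 12.5 - j511.8 Ω = 511.9∠-88.6° Ω.

Z = 12.5 - j511.8 Ω = 511.9∠-88.6° Ω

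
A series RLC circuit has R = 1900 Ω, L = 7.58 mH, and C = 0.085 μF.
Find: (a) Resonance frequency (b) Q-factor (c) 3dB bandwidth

Step 1 — Resonance: ω₀ = 1/√(LC) = 1/√(0.00758·8.5e-08) = 3.94e+04 rad/s.
Step 2 — f₀ = ω₀/(2π) = 6270 Hz.
Step 3 — Series Q: Q = ω₀L/R = 3.94e+04·0.00758/1900 = 0.1572.
Step 4 — Bandwidth: Δω = ω₀/Q = 2.507e+05 rad/s; BW = Δω/(2π) = 3.989e+04 Hz.

(a) f₀ = 6270 Hz  (b) Q = 0.1572  (c) BW = 3.989e+04 Hz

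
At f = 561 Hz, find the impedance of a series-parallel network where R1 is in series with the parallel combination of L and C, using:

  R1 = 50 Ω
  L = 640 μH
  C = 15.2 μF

Step 1 — Angular frequency: ω = 2π·f = 2π·561 = 3525 rad/s.
Step 2 — Component impedances:
  R1: Z = R = 50 Ω
  L: Z = jωL = j·3525·0.00064 = 0 + j2.256 Ω
  C: Z = 1/(jωC) = -j/(ω·C) = 0 - j18.66 Ω
Step 3 — Parallel branch: L || C = 1/(1/L + 1/C) = 0 + j2.566 Ω.
Step 4 — Series with R1: Z_total = R1 + (L || C) = 50 + j2.566 Ω = 50.07∠2.9° Ω.

Z = 50 + j2.566 Ω = 50.07∠2.9° Ω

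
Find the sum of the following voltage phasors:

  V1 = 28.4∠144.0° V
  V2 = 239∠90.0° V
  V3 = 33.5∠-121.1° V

Step 1 — Convert each phasor to rectangular form:
  V1 = 28.4·(cos(144.0°) + j·sin(144.0°)) = -22.98 + j16.69 V
  V2 = 239·(cos(90.0°) + j·sin(90.0°)) = 0 + j239 V
  V3 = 33.5·(cos(-121.1°) + j·sin(-121.1°)) = -17.3 - j28.68 V
Step 2 — Sum components: V_total = -40.28 + j227 V.
Step 3 — Convert to polar: |V_total| = 230.6 V, ∠V_total = 100.1°.

V_total = 230.6∠100.1° V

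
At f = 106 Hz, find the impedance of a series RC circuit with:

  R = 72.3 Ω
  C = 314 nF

Step 1 — Angular frequency: ω = 2π·f = 2π·106 = 666 rad/s.
Step 2 — Component impedances:
  R: Z = R = 72.3 Ω
  C: Z = 1/(jωC) = -j/(ω·C) = 0 - j4782 Ω
Step 3 — Series combination: Z_total = R + C = 72.3 - j4782 Ω = 4782∠-89.1° Ω.

Z = 72.3 - j4782 Ω = 4782∠-89.1° Ω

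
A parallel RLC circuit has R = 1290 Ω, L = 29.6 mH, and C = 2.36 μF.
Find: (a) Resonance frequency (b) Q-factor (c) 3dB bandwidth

Step 1 — Resonance: ω₀ = 1/√(LC) = 1/√(0.0296·2.36e-06) = 3784 rad/s.
Step 2 — f₀ = ω₀/(2π) = 602.2 Hz.
Step 3 — Parallel Q: Q = R/(ω₀L) = 1290/(3784·0.0296) = 11.52.
Step 4 — Bandwidth: Δω = ω₀/Q = 328.5 rad/s; BW = Δω/(2π) = 52.28 Hz.

(a) f₀ = 602.2 Hz  (b) Q = 11.52  (c) BW = 52.28 Hz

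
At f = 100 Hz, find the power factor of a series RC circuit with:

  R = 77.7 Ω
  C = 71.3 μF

Step 1 — Angular frequency: ω = 2π·f = 2π·100 = 628.3 rad/s.
Step 2 — Component impedances:
  R: Z = R = 77.7 Ω
  C: Z = 1/(jωC) = -j/(ω·C) = 0 - j22.32 Ω
Step 3 — Series combination: Z_total = R + C = 77.7 - j22.32 Ω = 80.84∠-16.0° Ω.
Step 4 — Power factor: PF = cos(φ) = Re(Z)/|Z| = 77.7/80.843 = 0.9611.
Step 5 — Type: Im(Z) = -22.32 ⇒ leading (phase φ = -16.0°).

PF = 0.9611 (leading, φ = -16.0°)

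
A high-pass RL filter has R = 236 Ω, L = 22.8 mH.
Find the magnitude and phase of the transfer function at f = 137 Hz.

Step 1 — Angular frequency: ω = 2π·137 = 860.8 rad/s.
Step 2 — Transfer function: H(jω) = jωL/(R + jωL).
Step 3 — Numerator jωL = j·19.63; denominator R + jωL = 236 + j19.63.
Step 4 — H = 0.006868 + j0.08259.
Step 5 — Magnitude: |H| = 0.08288 (-21.6 dB); phase: φ = 85.2°.

|H| = 0.08288 (-21.6 dB), φ = 85.2°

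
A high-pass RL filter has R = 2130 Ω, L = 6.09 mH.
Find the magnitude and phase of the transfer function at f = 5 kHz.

Step 1 — Angular frequency: ω = 2π·5000 = 3.142e+04 rad/s.
Step 2 — Transfer function: H(jω) = jωL/(R + jωL).
Step 3 — Numerator jωL = j·191.3; denominator R + jωL = 2130 + j191.3.
Step 4 — H = 0.008004 + j0.0891.
Step 5 — Magnitude: |H| = 0.08946 (-21.0 dB); phase: φ = 84.9°.

|H| = 0.08946 (-21.0 dB), φ = 84.9°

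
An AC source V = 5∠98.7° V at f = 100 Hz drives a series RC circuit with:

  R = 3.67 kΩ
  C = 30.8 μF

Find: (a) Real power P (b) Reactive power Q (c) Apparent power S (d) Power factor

Step 1 — Angular frequency: ω = 2π·f = 2π·100 = 628.3 rad/s.
Step 2 — Component impedances:
  R: Z = R = 3670 Ω
  C: Z = 1/(jωC) = -j/(ω·C) = 0 - j51.67 Ω
Step 3 — Series combination: Z_total = R + C = 3670 - j51.67 Ω = 3670∠-0.8° Ω.
Step 4 — Source phasor: V = 5∠98.7° V = -0.7563 + j4.942 V.
Step 5 — Current: I = V / Z = -0.000225 + j0.001344 A = 0.001362∠99.5° A.
Step 6 — Complex power: S = V·I* = 0.006811 - j9.589e-05 VA.
Step 7 — Real power: P = Re(S) = 0.006811 W.
Step 8 — Reactive power: Q = Im(S) = -9.589e-05 VAR.
Step 9 — Apparent power: |S| = 0.006811 VA.
Step 10 — Power factor: PF = P/|S| = 0.9999 (leading).

(a) P = 0.006811 W  (b) Q = -9.589e-05 VAR  (c) S = 0.006811 VA  (d) PF = 0.9999 (leading)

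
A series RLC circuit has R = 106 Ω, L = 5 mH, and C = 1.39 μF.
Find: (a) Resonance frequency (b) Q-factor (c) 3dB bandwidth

Step 1 — Resonance condition Im(Z)=0 gives ω₀ = 1/√(LC).
Step 2 — ω₀ = 1/√(0.005·1.39e-06) = 1.2e+04 rad/s.
Step 3 — f₀ = ω₀/(2π) = 1909 Hz.
Step 4 — Series Q: Q = ω₀L/R = 1.2e+04·0.005/106 = 0.5658.
Step 5 — 3dB bandwidth: Δω = ω₀/Q = 2.12e+04 rad/s; BW = Δω/(2π) = 3374 Hz.

(a) f₀ = 1909 Hz  (b) Q = 0.5658  (c) BW = 3374 Hz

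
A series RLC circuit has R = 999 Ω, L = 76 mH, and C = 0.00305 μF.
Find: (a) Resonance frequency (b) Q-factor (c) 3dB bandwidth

Step 1 — Resonance: ω₀ = 1/√(LC) = 1/√(0.076·3.05e-09) = 6.568e+04 rad/s.
Step 2 — f₀ = ω₀/(2π) = 1.045e+04 Hz.
Step 3 — Series Q: Q = ω₀L/R = 6.568e+04·0.076/999 = 4.997.
Step 4 — Bandwidth: Δω = ω₀/Q = 1.314e+04 rad/s; BW = Δω/(2π) = 2092 Hz.

(a) f₀ = 1.045e+04 Hz  (b) Q = 4.997  (c) BW = 2092 Hz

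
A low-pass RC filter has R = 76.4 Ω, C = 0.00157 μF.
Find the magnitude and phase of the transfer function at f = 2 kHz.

Step 1 — Angular frequency: ω = 2π·2000 = 1.257e+04 rad/s.
Step 2 — Transfer function: H(jω) = 1/(1 + jωRC).
Step 3 — Denominator: 1 + jωRC = 1 + j·1.257e+04·76.4·1.57e-09 = 1 + j0.001507.
Step 4 — H = 1 - j0.001507.
Step 5 — Magnitude: |H| = 1 (-0.0 dB); phase: φ = -0.1°.

|H| = 1 (-0.0 dB), φ = -0.1°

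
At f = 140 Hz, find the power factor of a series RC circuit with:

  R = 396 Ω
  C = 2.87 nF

Step 1 — Angular frequency: ω = 2π·f = 2π·140 = 879.6 rad/s.
Step 2 — Component impedances:
  R: Z = R = 396 Ω
  C: Z = 1/(jωC) = -j/(ω·C) = 0 - j3.961e+05 Ω
Step 3 — Series combination: Z_total = R + C = 396 - j3.961e+05 Ω = 3.961e+05∠-89.9° Ω.
Step 4 — Power factor: PF = cos(φ) = Re(Z)/|Z| = 396/3.961e+05 = 0.0009997.
Step 5 — Type: Im(Z) = -3.961e+05 ⇒ leading (phase φ = -89.9°).

PF = 0.0009997 (leading, φ = -89.9°)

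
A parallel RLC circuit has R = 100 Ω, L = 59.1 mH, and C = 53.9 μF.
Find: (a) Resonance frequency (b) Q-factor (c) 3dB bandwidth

Step 1 — Resonance: ω₀ = 1/√(LC) = 1/√(0.0591·5.39e-05) = 560.3 rad/s.
Step 2 — f₀ = ω₀/(2π) = 89.17 Hz.
Step 3 — Parallel Q: Q = R/(ω₀L) = 100/(560.3·0.0591) = 3.02.
Step 4 — Bandwidth: Δω = ω₀/Q = 185.5 rad/s; BW = Δω/(2π) = 29.53 Hz.

(a) f₀ = 89.17 Hz  (b) Q = 3.02  (c) BW = 29.53 Hz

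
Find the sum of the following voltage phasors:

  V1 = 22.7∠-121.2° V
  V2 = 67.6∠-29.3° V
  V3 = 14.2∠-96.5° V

Step 1 — Convert each phasor to rectangular form:
  V1 = 22.7·(cos(-121.2°) + j·sin(-121.2°)) = -11.76 - j19.42 V
  V2 = 67.6·(cos(-29.3°) + j·sin(-29.3°)) = 58.95 - j33.08 V
  V3 = 14.2·(cos(-96.5°) + j·sin(-96.5°)) = -1.607 - j14.11 V
Step 2 — Sum components: V_total = 45.59 - j66.61 V.
Step 3 — Convert to polar: |V_total| = 80.71 V, ∠V_total = -55.6°.

V_total = 80.71∠-55.6° V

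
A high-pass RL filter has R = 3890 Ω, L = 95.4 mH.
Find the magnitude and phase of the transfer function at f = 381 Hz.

Step 1 — Angular frequency: ω = 2π·381 = 2394 rad/s.
Step 2 — Transfer function: H(jω) = jωL/(R + jωL).
Step 3 — Numerator jωL = j·228.4; denominator R + jωL = 3890 + j228.4.
Step 4 — H = 0.003435 + j0.05851.
Step 5 — Magnitude: |H| = 0.05861 (-24.6 dB); phase: φ = 86.6°.

|H| = 0.05861 (-24.6 dB), φ = 86.6°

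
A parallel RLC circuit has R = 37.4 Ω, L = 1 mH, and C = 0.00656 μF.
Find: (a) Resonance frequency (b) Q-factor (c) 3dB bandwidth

Step 1 — Resonance: ω₀ = 1/√(LC) = 1/√(0.001·6.56e-09) = 3.904e+05 rad/s.
Step 2 — f₀ = ω₀/(2π) = 6.214e+04 Hz.
Step 3 — Parallel Q: Q = R/(ω₀L) = 37.4/(3.904e+05·0.001) = 0.09579.
Step 4 — Bandwidth: Δω = ω₀/Q = 4.076e+06 rad/s; BW = Δω/(2π) = 6.487e+05 Hz.

(a) f₀ = 6.214e+04 Hz  (b) Q = 0.09579  (c) BW = 6.487e+05 Hz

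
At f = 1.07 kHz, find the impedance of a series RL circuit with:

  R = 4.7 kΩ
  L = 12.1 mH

Step 1 — Angular frequency: ω = 2π·f = 2π·1070 = 6723 rad/s.
Step 2 — Component impedances:
  R: Z = R = 4700 Ω
  L: Z = jωL = j·6723·0.0121 = 0 + j81.35 Ω
Step 3 — Series combination: Z_total = R + L = 4700 + j81.35 Ω = 4701∠1.0° Ω.

Z = 4700 + j81.35 Ω = 4701∠1.0° Ω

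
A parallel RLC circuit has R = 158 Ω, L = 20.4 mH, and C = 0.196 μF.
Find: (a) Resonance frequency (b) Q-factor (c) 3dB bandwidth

Step 1 — Resonance: ω₀ = 1/√(LC) = 1/√(0.0204·1.96e-07) = 1.581e+04 rad/s.
Step 2 — f₀ = ω₀/(2π) = 2517 Hz.
Step 3 — Parallel Q: Q = R/(ω₀L) = 158/(1.581e+04·0.0204) = 0.4897.
Step 4 — Bandwidth: Δω = ω₀/Q = 3.229e+04 rad/s; BW = Δω/(2π) = 5139 Hz.

(a) f₀ = 2517 Hz  (b) Q = 0.4897  (c) BW = 5139 Hz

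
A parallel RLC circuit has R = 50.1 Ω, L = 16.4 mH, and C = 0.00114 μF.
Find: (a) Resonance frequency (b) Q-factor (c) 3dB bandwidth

Step 1 — Resonance: ω₀ = 1/√(LC) = 1/√(0.0164·1.14e-09) = 2.313e+05 rad/s.
Step 2 — f₀ = ω₀/(2π) = 3.681e+04 Hz.
Step 3 — Parallel Q: Q = R/(ω₀L) = 50.1/(2.313e+05·0.0164) = 0.01321.
Step 4 — Bandwidth: Δω = ω₀/Q = 1.751e+07 rad/s; BW = Δω/(2π) = 2.787e+06 Hz.

(a) f₀ = 3.681e+04 Hz  (b) Q = 0.01321  (c) BW = 2.787e+06 Hz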